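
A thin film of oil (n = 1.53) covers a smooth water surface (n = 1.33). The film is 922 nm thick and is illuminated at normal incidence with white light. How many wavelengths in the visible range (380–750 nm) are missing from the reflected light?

Ray reflecting at the top interface goes from n = 1.0 toward n = 1.53: a half-wave phase shift.
At the lower boundary (n = 1.53 to n = 1.33) the reflected ray undergoes no phase shift.
Exactly one π shift → a net half-wave offset.
So the condition for destructive reflection is 2 n t = m λ.
λ = 2 n t / m = 2821 / m nm.
m=3: 940 nm (IR); m=4: 705 nm (visible); m=5: 564 nm (visible); m=6: 470 nm (visible); m=7: 403 nm (visible); m=8: 353 nm (UV).

4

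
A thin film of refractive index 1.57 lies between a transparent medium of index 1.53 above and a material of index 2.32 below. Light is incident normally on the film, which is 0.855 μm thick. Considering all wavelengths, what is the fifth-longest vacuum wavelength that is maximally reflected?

At the upper boundary (n = 1.53 to n = 1.57) the reflected ray undergoes a half-wave phase shift.
At the lower boundary (n = 1.57 to n = 2.32) the reflected ray undergoes a half-wave phase shift.
The two reflections carry the same phase change, so no net offset.
With no net inversion, constructive interference in reflection requires 2 n t = m λ.
λ = 2 n t / m. The fifth-longest wavelength is m = 5: λ = 2 × 1.57 × 855 / 5.00 = 537 nm.

537 nm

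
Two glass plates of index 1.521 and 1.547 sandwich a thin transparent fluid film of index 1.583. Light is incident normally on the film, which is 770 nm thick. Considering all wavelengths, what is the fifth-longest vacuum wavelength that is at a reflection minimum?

488 nm

Top surface (1.521 → 1.583): reflection off a higher-index medium gives a half-wave phase shift.
Ray reflecting at the bottom interface goes from n = 1.583 toward n = 1.547: no phase shift.
Net: one phase inversion between the two reflected rays.
For weak reflection here: 2 n t = m λ.
λ = 2 n t / m. The fifth-longest wavelength is m = 5: λ = 2 × 1.583 × 770 / 5.00 = 488 nm.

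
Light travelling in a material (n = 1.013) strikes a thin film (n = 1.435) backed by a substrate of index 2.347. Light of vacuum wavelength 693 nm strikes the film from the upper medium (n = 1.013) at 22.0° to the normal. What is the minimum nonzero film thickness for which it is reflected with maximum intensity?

Ray reflecting at the top interface goes from n = 1.013 toward n = 1.435: a half-wave phase shift.
At the lower boundary (n = 1.435 to n = 2.347) the reflected ray undergoes a half-wave phase shift.
Net: no relative phase inversion (both shifts match).
So the condition for constructive reflection is 2 n t cos θ_r = m λ.
Snell's law: 1.013 sin 22.0° = 1.435 sin θ_r → sin θ_r = 0.264, cos θ_r = 0.964.
Minimum nonzero at m = 1: t = λ / (2 n cos θ_r) = 693 / (2 × 1.435 × 0.964) = 250 nm.

250 nm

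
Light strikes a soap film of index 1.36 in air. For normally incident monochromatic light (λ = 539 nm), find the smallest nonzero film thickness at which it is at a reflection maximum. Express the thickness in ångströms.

991 Å

At the upper boundary (n = 1.0 to n = 1.36) the reflected ray undergoes a half-wave phase shift.
At the lower boundary (n = 1.36 to n = 1.0) the reflected ray undergoes no phase shift.
The two reflections differ by half a wavelength.
For strong reflection here: 2 n t = (m + ½) λ.
Minimum at m = 0: t = λ / (4 n) = 539 / (4 × 1.36) = 99.1 nm.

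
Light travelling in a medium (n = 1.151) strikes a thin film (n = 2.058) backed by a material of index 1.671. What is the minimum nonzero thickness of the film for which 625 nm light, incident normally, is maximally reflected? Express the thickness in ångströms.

759 Å

At the upper boundary (n = 1.151 to n = 2.058) the reflected ray undergoes a half-wave phase shift.
At the lower boundary (n = 2.058 to n = 1.671) the reflected ray undergoes no phase shift.
The two reflections differ by half a wavelength.
For maximum reflection here: 2 n t = (m + ½) λ.
Minimum at m = 0: t = λ / (4 n) = 625 / (4 × 2.058) = 75.9 nm.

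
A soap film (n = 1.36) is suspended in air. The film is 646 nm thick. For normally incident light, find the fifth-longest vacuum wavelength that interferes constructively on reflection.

Top surface (1.0 → 1.36): reflection off a higher-index medium gives a half-wave phase shift.
Bottom surface (1.36 → 1.0): reflection off a lower-index medium gives no phase shift.
Exactly one π shift → a net half-wave offset.
For bright reflection here: 2 n t = (m + ½) λ.
λ = 2 n t / (m + ½). The fifth-longest wavelength is m = 4: λ = 2 × 1.36 × 646 / 4.50 = 390 nm.

390 nm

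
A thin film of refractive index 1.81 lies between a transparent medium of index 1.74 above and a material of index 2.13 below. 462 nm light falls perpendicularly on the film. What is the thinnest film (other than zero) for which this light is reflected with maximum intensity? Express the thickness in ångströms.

At the upper boundary (n = 1.74 to n = 1.81) the reflected ray undergoes a half-wave phase shift.
At the lower boundary (n = 1.81 to n = 2.13) the reflected ray undergoes a half-wave phase shift.
Net: no relative phase inversion (both shifts match).
With no net inversion, constructive interference in reflection requires 2 n t = m λ.
Minimum nonzero at m = 1: t = λ / (2 n) = 462 / (2 × 1.81) = 128 nm.

1276 Å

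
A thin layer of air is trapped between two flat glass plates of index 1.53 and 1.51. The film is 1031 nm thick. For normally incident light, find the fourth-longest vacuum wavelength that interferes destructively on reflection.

516 nm

Ray reflecting at the top interface goes from n = 1.53 toward n = 1.0: no phase shift.
At the lower boundary (n = 1.0 to n = 1.51) the reflected ray undergoes a half-wave phase shift.
Exactly one π shift → a net half-wave offset.
So the condition for destructive reflection is 2 n t = m λ.
λ = 2 n t / m. The fourth-longest wavelength is m = 4: λ = 2 × 1.0 × 1031 / 4.00 = 516 nm.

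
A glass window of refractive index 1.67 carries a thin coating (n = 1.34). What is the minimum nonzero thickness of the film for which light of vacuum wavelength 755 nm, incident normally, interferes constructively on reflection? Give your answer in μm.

Top surface (1.0 → 1.34): reflection off a higher-index medium gives a half-wave phase shift.
Bottom surface (1.34 → 1.67): reflection off a higher-index medium gives a half-wave phase shift.
Net: no relative phase inversion (both shifts match).
For maximum reflection here: 2 n t = m λ.
Minimum nonzero at m = 1: t = λ / (2 n) = 755 / (2 × 1.34) = 282 nm.

0.282 μm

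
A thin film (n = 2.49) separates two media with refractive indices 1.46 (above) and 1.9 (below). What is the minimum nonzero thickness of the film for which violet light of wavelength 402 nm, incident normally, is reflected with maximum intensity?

Top surface (1.46 → 2.49): reflection off a higher-index medium gives a half-wave phase shift.
At the lower boundary (n = 2.49 to n = 1.9) the reflected ray undergoes no phase shift.
Net: one phase inversion between the two reflected rays.
So the condition for constructive reflection is 2 n t = (m + ½) λ.
Minimum at m = 0: t = λ / (4 n) = 402 / (4 × 2.49) = 40.4 nm.

40.4 nm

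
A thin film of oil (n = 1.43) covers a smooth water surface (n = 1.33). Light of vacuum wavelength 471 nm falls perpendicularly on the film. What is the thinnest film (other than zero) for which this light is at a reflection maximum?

82.3 nm

Ray reflecting at the top interface goes from n = 1.0 toward n = 1.43: a half-wave phase shift.
Ray reflecting at the bottom interface goes from n = 1.43 toward n = 1.33: no phase shift.
The two reflections differ by half a wavelength.
With one net inversion, constructive interference in reflection requires 2 n t = (m + ½) λ.
Minimum at m = 0: t = λ / (4 n) = 471 / (4 × 1.43) = 82.3 nm.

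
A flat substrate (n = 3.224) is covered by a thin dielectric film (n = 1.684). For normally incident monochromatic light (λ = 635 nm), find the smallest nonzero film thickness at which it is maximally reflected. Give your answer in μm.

At the upper boundary (n = 1.0 to n = 1.684) the reflected ray undergoes a half-wave phase shift.
Ray reflecting at the bottom interface goes from n = 1.684 toward n = 3.224: a half-wave phase shift.
Zero or two π shifts → no net half-wave offset.
So the condition for constructive reflection is 2 n t = m λ.
Minimum nonzero at m = 1: t = λ / (2 n) = 635 / (2 × 1.684) = 189 nm.

0.189 μm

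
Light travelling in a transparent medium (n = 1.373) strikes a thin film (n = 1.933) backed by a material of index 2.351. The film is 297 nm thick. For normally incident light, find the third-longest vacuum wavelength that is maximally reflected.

Top surface (1.373 → 1.933): reflection off a higher-index medium gives a half-wave phase shift.
Bottom surface (1.933 → 2.351): reflection off a higher-index medium gives a half-wave phase shift.
Net: no relative phase inversion (both shifts match).
With no net inversion, constructive interference in reflection requires 2 n t = m λ.
λ = 2 n t / m. The third-longest wavelength is m = 3: λ = 2 × 1.933 × 297 / 3.00 = 383 nm.

383 nm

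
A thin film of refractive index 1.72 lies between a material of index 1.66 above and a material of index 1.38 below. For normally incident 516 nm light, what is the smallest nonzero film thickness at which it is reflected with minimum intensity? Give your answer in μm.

0.150 μm

Top surface (1.66 → 1.72): reflection off a higher-index medium gives a half-wave phase shift.
Bottom surface (1.72 → 1.38): reflection off a lower-index medium gives no phase shift.
Exactly one π shift → a net half-wave offset.
With one net inversion, destructive interference in reflection requires 2 n t = m λ.
The smallest nonzero thickness corresponds to m = 1: t = m λ / (2 n) = 1.00 × 516 / (2 × 1.72) = 150 nm.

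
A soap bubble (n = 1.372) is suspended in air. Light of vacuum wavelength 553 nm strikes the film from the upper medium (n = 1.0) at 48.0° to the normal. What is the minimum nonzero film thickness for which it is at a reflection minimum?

240 nm

Top surface (1.0 → 1.372): reflection off a higher-index medium gives a half-wave phase shift.
Ray reflecting at the bottom interface goes from n = 1.372 toward n = 1.0: no phase shift.
The two reflections differ by half a wavelength.
For minimum reflection here: 2 n t cos θ_r = m λ.
Snell's law: 1.0 sin 48.0° = 1.372 sin θ_r → sin θ_r = 0.542, cos θ_r = 0.841.
Minimum nonzero at m = 1: t = λ / (2 n cos θ_r) = 553 / (2 × 1.372 × 0.841) = 240 nm.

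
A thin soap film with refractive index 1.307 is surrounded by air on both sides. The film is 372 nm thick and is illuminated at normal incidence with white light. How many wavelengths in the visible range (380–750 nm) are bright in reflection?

Ray reflecting at the top interface goes from n = 1.0 toward n = 1.307: a half-wave phase shift.
Bottom surface (1.307 → 1.0): reflection off a lower-index medium gives no phase shift.
The two reflections differ by half a wavelength.
For maximum reflection here: 2 n t = (m + ½) λ.
λ = 2 n t / (m + ½) = 972 / (m + ½) nm.
m=0: 1945 nm (IR); m=1: 648 nm (visible); m=2: 389 nm (visible); m=3: 278 nm (UV).

2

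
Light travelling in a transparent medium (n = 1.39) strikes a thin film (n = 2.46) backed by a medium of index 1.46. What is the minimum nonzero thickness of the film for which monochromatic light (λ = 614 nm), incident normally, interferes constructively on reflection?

62.4 nm

At the upper boundary (n = 1.39 to n = 2.46) the reflected ray undergoes a half-wave phase shift.
At the lower boundary (n = 2.46 to n = 1.46) the reflected ray undergoes no phase shift.
The two reflections differ by half a wavelength.
So the condition for constructive reflection is 2 n t = (m + ½) λ.
Minimum at m = 0: t = λ / (4 n) = 614 / (4 × 2.46) = 62.4 nm.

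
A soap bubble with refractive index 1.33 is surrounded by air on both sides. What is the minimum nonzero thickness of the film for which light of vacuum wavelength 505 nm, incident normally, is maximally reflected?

At the upper boundary (n = 1.0 to n = 1.33) the reflected ray undergoes a half-wave phase shift.
Bottom surface (1.33 → 1.0): reflection off a lower-index medium gives no phase shift.
Net: one phase inversion between the two reflected rays.
For strong reflection here: 2 n t = (m + ½) λ.
Minimum at m = 0: t = λ / (4 n) = 505 / (4 × 1.33) = 94.9 nm.

94.9 nm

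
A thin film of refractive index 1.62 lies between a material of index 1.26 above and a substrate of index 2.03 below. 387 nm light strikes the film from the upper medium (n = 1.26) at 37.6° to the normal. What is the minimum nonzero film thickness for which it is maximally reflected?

Top surface (1.26 → 1.62): reflection off a higher-index medium gives a half-wave phase shift.
Ray reflecting at the bottom interface goes from n = 1.62 toward n = 2.03: a half-wave phase shift.
Net: no relative phase inversion (both shifts match).
With no net inversion, constructive interference in reflection requires 2 n t cos θ_r = m λ.
Snell's law: 1.26 sin 37.6° = 1.62 sin θ_r → sin θ_r = 0.475, cos θ_r = 0.880.
Minimum nonzero at m = 1: t = λ / (2 n cos θ_r) = 387 / (2 × 1.62 × 0.880) = 136 nm.

136 nm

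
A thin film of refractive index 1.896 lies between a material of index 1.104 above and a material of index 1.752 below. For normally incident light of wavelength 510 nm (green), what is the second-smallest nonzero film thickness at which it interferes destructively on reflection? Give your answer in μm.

0.269 μm

Ray reflecting at the top interface goes from n = 1.104 toward n = 1.896: a half-wave phase shift.
At the lower boundary (n = 1.896 to n = 1.752) the reflected ray undergoes no phase shift.
Exactly one π shift → a net half-wave offset.
For weak reflection here: 2 n t = m λ.
The second-smallest nonzero thickness corresponds to m = 2: t = m λ / (2 n) = 2.00 × 510 / (2 × 1.896) = 269 nm.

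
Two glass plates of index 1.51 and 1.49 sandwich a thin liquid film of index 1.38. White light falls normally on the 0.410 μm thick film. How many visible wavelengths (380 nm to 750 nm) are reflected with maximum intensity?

1

Top surface (1.51 → 1.38): reflection off a lower-index medium gives no phase shift.
Bottom surface (1.38 → 1.49): reflection off a higher-index medium gives a half-wave phase shift.
The two reflections differ by half a wavelength.
For bright reflection here: 2 n t = (m + ½) λ.
λ = 2 n t / (m + ½) = 1132 / (m + ½) nm.
m=1: 754 nm (IR); m=2: 453 nm (visible); m=3: 323 nm (UV).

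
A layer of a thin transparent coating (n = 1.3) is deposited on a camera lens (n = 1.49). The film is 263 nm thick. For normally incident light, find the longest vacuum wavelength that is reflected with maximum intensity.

Top surface (1.0 → 1.3): reflection off a higher-index medium gives a half-wave phase shift.
Ray reflecting at the bottom interface goes from n = 1.3 toward n = 1.49: a half-wave phase shift.
Net: no relative phase inversion (both shifts match).
For strong reflection here: 2 n t = m λ.
λ = 2 n t / m. The longest wavelength is m = 1: λ = 2 × 1.3 × 263 / 1.00 = 684 nm.

684 nm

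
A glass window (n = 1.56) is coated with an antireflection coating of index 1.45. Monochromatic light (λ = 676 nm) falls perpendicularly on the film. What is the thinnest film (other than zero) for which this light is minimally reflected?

117 nm

Ray reflecting at the top interface goes from n = 1.0 toward n = 1.45: a half-wave phase shift.
Ray reflecting at the bottom interface goes from n = 1.45 toward n = 1.56: a half-wave phase shift.
Zero or two π shifts → no net half-wave offset.
For dark reflection here: 2 n t = (m + ½) λ.
Minimum at m = 0: t = λ / (4 n) = 676 / (4 × 1.45) = 117 nm.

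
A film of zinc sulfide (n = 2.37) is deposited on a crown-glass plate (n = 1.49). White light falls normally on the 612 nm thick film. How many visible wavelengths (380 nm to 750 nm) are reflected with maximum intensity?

Ray reflecting at the top interface goes from n = 1.0 toward n = 2.37: a half-wave phase shift.
Ray reflecting at the bottom interface goes from n = 2.37 toward n = 1.49: no phase shift.
Net: one phase inversion between the two reflected rays.
So the condition for constructive reflection is 2 n t = (m + ½) λ.
λ = 2 n t / (m + ½) = 2901 / (m + ½) nm.
m=3: 829 nm (IR); m=4: 645 nm (visible); m=5: 527 nm (visible); m=6: 446 nm (visible); m=7: 387 nm (visible); m=8: 341 nm (UV).

4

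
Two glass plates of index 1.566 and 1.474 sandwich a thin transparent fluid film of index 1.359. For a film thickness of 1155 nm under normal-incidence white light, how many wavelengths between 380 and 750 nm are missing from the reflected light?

Ray reflecting at the top interface goes from n = 1.566 toward n = 1.359: no phase shift.
Ray reflecting at the bottom interface goes from n = 1.359 toward n = 1.474: a half-wave phase shift.
The two reflections differ by half a wavelength.
For dark reflection here: 2 n t = m λ.
λ = 2 n t / m = 3139 / m nm.
m=4: 785 nm (IR); m=5: 628 nm (visible); m=6: 523 nm (visible); m=7: 448 nm (visible); m=8: 392 nm (visible); m=9: 349 nm (UV).

4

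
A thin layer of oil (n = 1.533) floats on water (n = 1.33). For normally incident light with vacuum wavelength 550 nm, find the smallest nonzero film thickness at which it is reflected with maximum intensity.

89.7 nm

Top surface (1.0 → 1.533): reflection off a higher-index medium gives a half-wave phase shift.
At the lower boundary (n = 1.533 to n = 1.33) the reflected ray undergoes no phase shift.
Exactly one π shift → a net half-wave offset.
So the condition for constructive reflection is 2 n t = (m + ½) λ.
Minimum at m = 0: t = λ / (4 n) = 550 / (4 × 1.533) = 89.7 nm.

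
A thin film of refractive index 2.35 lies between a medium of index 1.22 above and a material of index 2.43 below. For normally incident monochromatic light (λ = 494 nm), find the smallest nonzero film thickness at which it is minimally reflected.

52.6 nm

Top surface (1.22 → 2.35): reflection off a higher-index medium gives a half-wave phase shift.
Ray reflecting at the bottom interface goes from n = 2.35 toward n = 2.43: a half-wave phase shift.
Zero or two π shifts → no net half-wave offset.
With no net inversion, destructive interference in reflection requires 2 n t = (m + ½) λ.
Minimum at m = 0: t = λ / (4 n) = 494 / (4 × 2.35) = 52.6 nm.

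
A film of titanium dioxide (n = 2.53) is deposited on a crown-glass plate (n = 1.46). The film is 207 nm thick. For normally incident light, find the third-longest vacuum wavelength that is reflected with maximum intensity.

419 nm

At the upper boundary (n = 1.0 to n = 2.53) the reflected ray undergoes a half-wave phase shift.
At the lower boundary (n = 2.53 to n = 1.46) the reflected ray undergoes no phase shift.
Net: one phase inversion between the two reflected rays.
With one net inversion, constructive interference in reflection requires 2 n t = (m + ½) λ.
λ = 2 n t / (m + ½). The third-longest wavelength is m = 2: λ = 2 × 2.53 × 207 / 2.50 = 419 nm.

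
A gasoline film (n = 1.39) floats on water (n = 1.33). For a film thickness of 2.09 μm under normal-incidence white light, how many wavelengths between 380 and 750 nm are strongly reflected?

At the upper boundary (n = 1.0 to n = 1.39) the reflected ray undergoes a half-wave phase shift.
Bottom surface (1.39 → 1.33): reflection off a lower-index medium gives no phase shift.
Net: one phase inversion between the two reflected rays.
With one net inversion, constructive interference in reflection requires 2 n t = (m + ½) λ.
λ = 2 n t / (m + ½) = 5810 / (m + ½) nm.
m=7: 775 nm (IR); m=8: 684 nm (visible); m=9: 612 nm (visible); m=10: 553 nm (visible); m=11: 505 nm (visible); m=12: 465 nm (visible); m=13: 430 nm (visible); m=14: 401 nm (visible); m=15: 375 nm (UV).

7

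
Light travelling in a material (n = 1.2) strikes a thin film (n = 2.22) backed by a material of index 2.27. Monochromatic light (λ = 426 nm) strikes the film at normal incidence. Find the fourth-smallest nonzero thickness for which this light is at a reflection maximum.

384 nm

Top surface (1.2 → 2.22): reflection off a higher-index medium gives a half-wave phase shift.
Bottom surface (2.22 → 2.27): reflection off a higher-index medium gives a half-wave phase shift.
The two reflections carry the same phase change, so no net offset.
For maximum reflection here: 2 n t = m λ.
The fourth-smallest nonzero thickness corresponds to m = 4: t = m λ / (2 n) = 4.00 × 426 / (2 × 2.22) = 384 nm.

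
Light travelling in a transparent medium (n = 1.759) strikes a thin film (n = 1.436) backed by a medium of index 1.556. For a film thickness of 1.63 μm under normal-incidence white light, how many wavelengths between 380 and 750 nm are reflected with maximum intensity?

At the upper boundary (n = 1.759 to n = 1.436) the reflected ray undergoes no phase shift.
Bottom surface (1.436 → 1.556): reflection off a higher-index medium gives a half-wave phase shift.
The two reflections differ by half a wavelength.
For strong reflection here: 2 n t = (m + ½) λ.
λ = 2 n t / (m + ½) = 4681 / (m + ½) nm.
m=5: 851 nm (IR); m=6: 720 nm (visible); m=7: 624 nm (visible); m=8: 551 nm (visible); m=9: 493 nm (visible); m=10: 446 nm (visible); m=11: 407 nm (visible); m=12: 375 nm (UV).

6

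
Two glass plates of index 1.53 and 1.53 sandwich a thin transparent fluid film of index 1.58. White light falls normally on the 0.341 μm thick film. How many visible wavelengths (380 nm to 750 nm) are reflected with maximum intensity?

2

At the upper boundary (n = 1.53 to n = 1.58) the reflected ray undergoes a half-wave phase shift.
At the lower boundary (n = 1.58 to n = 1.53) the reflected ray undergoes no phase shift.
The two reflections differ by half a wavelength.
So the condition for constructive reflection is 2 n t = (m + ½) λ.
λ = 2 n t / (m + ½) = 1078 / (m + ½) nm.
m=0: 2155 nm (IR); m=1: 718 nm (visible); m=2: 431 nm (visible); m=3: 308 nm (UV).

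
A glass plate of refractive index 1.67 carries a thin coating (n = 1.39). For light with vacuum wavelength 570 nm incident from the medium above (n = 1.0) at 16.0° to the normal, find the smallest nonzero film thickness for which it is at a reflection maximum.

At the upper boundary (n = 1.0 to n = 1.39) the reflected ray undergoes a half-wave phase shift.
At the lower boundary (n = 1.39 to n = 1.67) the reflected ray undergoes a half-wave phase shift.
The two reflections carry the same phase change, so no net offset.
So the condition for constructive reflection is 2 n t cos θ_r = m λ.
Snell's law: 1.0 sin 16.0° = 1.39 sin θ_r → sin θ_r = 0.198, cos θ_r = 0.980.
Minimum nonzero at m = 1: t = λ / (2 n cos θ_r) = 570 / (2 × 1.39 × 0.980) = 209 nm.

209 nm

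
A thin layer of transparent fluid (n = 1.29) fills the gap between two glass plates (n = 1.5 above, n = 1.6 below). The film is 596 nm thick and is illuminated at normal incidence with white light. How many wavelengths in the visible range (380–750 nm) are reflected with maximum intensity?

2

Ray reflecting at the top interface goes from n = 1.5 toward n = 1.29: no phase shift.
Ray reflecting at the bottom interface goes from n = 1.29 toward n = 1.6: a half-wave phase shift.
Net: one phase inversion between the two reflected rays.
For maximum reflection here: 2 n t = (m + ½) λ.
λ = 2 n t / (m + ½) = 1538 / (m + ½) nm.
m=1: 1025 nm (IR); m=2: 615 nm (visible); m=3: 439 nm (visible); m=4: 342 nm (UV).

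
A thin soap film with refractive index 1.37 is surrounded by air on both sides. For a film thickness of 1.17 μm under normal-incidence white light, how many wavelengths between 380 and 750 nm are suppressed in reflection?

At the upper boundary (n = 1.0 to n = 1.37) the reflected ray undergoes a half-wave phase shift.
Bottom surface (1.37 → 1.0): reflection off a lower-index medium gives no phase shift.
Exactly one π shift → a net half-wave offset.
For minimum reflection here: 2 n t = m λ.
λ = 2 n t / m = 3206 / m nm.
m=4: 801 nm (IR); m=5: 641 nm (visible); m=6: 534 nm (visible); m=7: 458 nm (visible); m=8: 401 nm (visible); m=9: 356 nm (UV).

4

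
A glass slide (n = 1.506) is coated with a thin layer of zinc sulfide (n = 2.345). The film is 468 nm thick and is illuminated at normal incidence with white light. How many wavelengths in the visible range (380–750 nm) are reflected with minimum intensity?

3

Top surface (1.0 → 2.345): reflection off a higher-index medium gives a half-wave phase shift.
Bottom surface (2.345 → 1.506): reflection off a lower-index medium gives no phase shift.
Exactly one π shift → a net half-wave offset.
For weak reflection here: 2 n t = m λ.
λ = 2 n t / m = 2195 / m nm.
m=2: 1097 nm (IR); m=3: 732 nm (visible); m=4: 549 nm (visible); m=5: 439 nm (visible); m=6: 366 nm (UV).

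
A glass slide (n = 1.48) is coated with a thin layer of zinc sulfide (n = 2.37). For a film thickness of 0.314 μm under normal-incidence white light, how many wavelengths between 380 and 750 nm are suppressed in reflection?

2

Ray reflecting at the top interface goes from n = 1.0 toward n = 2.37: a half-wave phase shift.
Bottom surface (2.37 → 1.48): reflection off a lower-index medium gives no phase shift.
The two reflections differ by half a wavelength.
For dark reflection here: 2 n t = m λ.
λ = 2 n t / m = 1488 / m nm.
m=1: 1488 nm (IR); m=2: 744 nm (visible); m=3: 496 nm (visible); m=4: 372 nm (UV).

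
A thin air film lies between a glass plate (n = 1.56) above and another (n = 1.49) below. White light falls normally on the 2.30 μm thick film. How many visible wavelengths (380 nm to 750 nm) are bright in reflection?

Ray reflecting at the top interface goes from n = 1.56 toward n = 1.0: no phase shift.
At the lower boundary (n = 1.0 to n = 1.49) the reflected ray undergoes a half-wave phase shift.
Exactly one π shift → a net half-wave offset.
For bright reflection here: 2 n t = (m + ½) λ.
λ = 2 n t / (m + ½) = 4600 / (m + ½) nm.
m=5: 836 nm (IR); m=6: 708 nm (visible); m=7: 613 nm (visible); m=8: 541 nm (visible); m=9: 484 nm (visible); m=10: 438 nm (visible); m=11: 400 nm (visible); m=12: 368 nm (UV).

6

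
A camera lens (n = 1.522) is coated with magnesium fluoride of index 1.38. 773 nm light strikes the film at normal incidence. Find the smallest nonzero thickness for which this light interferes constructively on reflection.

Ray reflecting at the top interface goes from n = 1.0 toward n = 1.38: a half-wave phase shift.
Bottom surface (1.38 → 1.522): reflection off a higher-index medium gives a half-wave phase shift.
The two reflections carry the same phase change, so no net offset.
So the condition for constructive reflection is 2 n t = m λ.
The smallest nonzero thickness corresponds to m = 1: t = m λ / (2 n) = 1.00 × 773 / (2 × 1.38) = 280 nm.

280 nm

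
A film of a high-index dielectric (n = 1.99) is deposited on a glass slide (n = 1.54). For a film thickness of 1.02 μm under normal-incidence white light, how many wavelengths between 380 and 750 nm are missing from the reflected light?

5

Top surface (1.0 → 1.99): reflection off a higher-index medium gives a half-wave phase shift.
Ray reflecting at the bottom interface goes from n = 1.99 toward n = 1.54: no phase shift.
Net: one phase inversion between the two reflected rays.
For minimum reflection here: 2 n t = m λ.
λ = 2 n t / m = 4060 / m nm.
m=5: 812 nm (IR); m=6: 677 nm (visible); m=7: 580 nm (visible); m=8: 507 nm (visible); m=9: 451 nm (visible); m=10: 406 nm (visible); m=11: 369 nm (UV).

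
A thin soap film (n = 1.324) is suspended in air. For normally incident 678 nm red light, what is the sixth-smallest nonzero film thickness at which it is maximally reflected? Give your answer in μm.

Top surface (1.0 → 1.324): reflection off a higher-index medium gives a half-wave phase shift.
At the lower boundary (n = 1.324 to n = 1.0) the reflected ray undergoes no phase shift.
Exactly one π shift → a net half-wave offset.
For bright reflection here: 2 n t = (m + ½) λ.
The sixth-smallest nonzero thickness corresponds to m = 5: t = (m + ½) λ / (2 n) = 5.50 × 678 / (2 × 1.324) = 1408 nm.

1.41 μm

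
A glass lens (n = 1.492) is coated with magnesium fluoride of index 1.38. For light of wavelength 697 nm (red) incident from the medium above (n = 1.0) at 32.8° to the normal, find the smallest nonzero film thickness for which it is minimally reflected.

At the upper boundary (n = 1.0 to n = 1.38) the reflected ray undergoes a half-wave phase shift.
Bottom surface (1.38 → 1.492): reflection off a higher-index medium gives a half-wave phase shift.
The two reflections carry the same phase change, so no net offset.
So the condition for destructive reflection is 2 n t cos θ_r = (m + ½) λ.
Snell's law: 1.0 sin 32.8° = 1.38 sin θ_r → sin θ_r = 0.393, cos θ_r = 0.920.
Minimum at m = 0: t = λ / (4 n cos θ_r) = 697 / (4 × 1.38 × 0.920) = 137 nm.

137 nm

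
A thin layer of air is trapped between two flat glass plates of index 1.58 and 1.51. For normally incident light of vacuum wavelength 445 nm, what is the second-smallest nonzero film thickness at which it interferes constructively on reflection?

334 nm

Top surface (1.58 → 1.0): reflection off a lower-index medium gives no phase shift.
At the lower boundary (n = 1.0 to n = 1.51) the reflected ray undergoes a half-wave phase shift.
Exactly one π shift → a net half-wave offset.
With one net inversion, constructive interference in reflection requires 2 n t = (m + ½) λ.
The second-smallest nonzero thickness corresponds to m = 1: t = (m + ½) λ / (2 n) = 1.50 × 445 / (2 × 1.0) = 334 nm.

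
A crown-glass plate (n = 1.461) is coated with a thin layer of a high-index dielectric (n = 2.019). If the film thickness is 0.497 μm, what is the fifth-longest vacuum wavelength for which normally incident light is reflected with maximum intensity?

Ray reflecting at the top interface goes from n = 1.0 toward n = 2.019: a half-wave phase shift.
Ray reflecting at the bottom interface goes from n = 2.019 toward n = 1.461: no phase shift.
Exactly one π shift → a net half-wave offset.
So the condition for constructive reflection is 2 n t = (m + ½) λ.
λ = 2 n t / (m + ½). The fifth-longest wavelength is m = 4: λ = 2 × 2.019 × 497 / 4.50 = 446 nm.

446 nm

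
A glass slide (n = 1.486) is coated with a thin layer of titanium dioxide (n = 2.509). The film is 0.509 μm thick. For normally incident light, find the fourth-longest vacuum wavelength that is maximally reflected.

730 nm

At the upper boundary (n = 1.0 to n = 2.509) the reflected ray undergoes a half-wave phase shift.
At the lower boundary (n = 2.509 to n = 1.486) the reflected ray undergoes no phase shift.
The two reflections differ by half a wavelength.
With one net inversion, constructive interference in reflection requires 2 n t = (m + ½) λ.
λ = 2 n t / (m + ½). The fourth-longest wavelength is m = 3: λ = 2 × 2.509 × 509 / 3.50 = 730 nm.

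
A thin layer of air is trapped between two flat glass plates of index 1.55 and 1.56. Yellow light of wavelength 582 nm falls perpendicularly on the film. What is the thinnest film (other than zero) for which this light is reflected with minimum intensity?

Top surface (1.55 → 1.0): reflection off a lower-index medium gives no phase shift.
Ray reflecting at the bottom interface goes from n = 1.0 toward n = 1.56: a half-wave phase shift.
The two reflections differ by half a wavelength.
With one net inversion, destructive interference in reflection requires 2 n t = m λ.
Minimum nonzero at m = 1: t = λ / (2 n) = 582 / (2 × 1.0) = 291 nm.

291 nm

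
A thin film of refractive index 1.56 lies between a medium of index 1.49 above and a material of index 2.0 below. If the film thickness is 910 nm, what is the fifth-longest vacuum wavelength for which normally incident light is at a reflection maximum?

At the upper boundary (n = 1.49 to n = 1.56) the reflected ray undergoes a half-wave phase shift.
Ray reflecting at the bottom interface goes from n = 1.56 toward n = 2.0: a half-wave phase shift.
The two reflections carry the same phase change, so no net offset.
So the condition for constructive reflection is 2 n t = m λ.
λ = 2 n t / m. The fifth-longest wavelength is m = 5: λ = 2 × 1.56 × 910 / 5.00 = 568 nm.

568 nm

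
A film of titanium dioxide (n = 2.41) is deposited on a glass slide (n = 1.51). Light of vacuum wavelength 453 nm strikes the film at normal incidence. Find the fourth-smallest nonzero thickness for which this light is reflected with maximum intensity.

At the upper boundary (n = 1.0 to n = 2.41) the reflected ray undergoes a half-wave phase shift.
Ray reflecting at the bottom interface goes from n = 2.41 toward n = 1.51: no phase shift.
Exactly one π shift → a net half-wave offset.
For strong reflection here: 2 n t = (m + ½) λ.
The fourth-smallest nonzero thickness corresponds to m = 3: t = (m + ½) λ / (2 n) = 3.50 × 453 / (2 × 2.41) = 329 nm.

329 nm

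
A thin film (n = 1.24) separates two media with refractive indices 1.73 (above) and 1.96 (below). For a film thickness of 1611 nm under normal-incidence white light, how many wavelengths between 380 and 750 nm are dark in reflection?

5

Ray reflecting at the top interface goes from n = 1.73 toward n = 1.24: no phase shift.
At the lower boundary (n = 1.24 to n = 1.96) the reflected ray undergoes a half-wave phase shift.
The two reflections differ by half a wavelength.
For weak reflection here: 2 n t = m λ.
λ = 2 n t / m = 3995 / m nm.
m=5: 799 nm (IR); m=6: 666 nm (visible); m=7: 571 nm (visible); m=8: 499 nm (visible); m=9: 444 nm (visible); m=10: 400 nm (visible); m=11: 363 nm (UV).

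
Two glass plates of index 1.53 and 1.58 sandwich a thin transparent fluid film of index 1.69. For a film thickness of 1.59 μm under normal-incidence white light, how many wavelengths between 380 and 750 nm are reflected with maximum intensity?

Top surface (1.53 → 1.69): reflection off a higher-index medium gives a half-wave phase shift.
Bottom surface (1.69 → 1.58): reflection off a lower-index medium gives no phase shift.
Net: one phase inversion between the two reflected rays.
With one net inversion, constructive interference in reflection requires 2 n t = (m + ½) λ.
λ = 2 n t / (m + ½) = 5374 / (m + ½) nm.
m=6: 827 nm (IR); m=7: 717 nm (visible); m=8: 632 nm (visible); m=9: 566 nm (visible); m=10: 512 nm (visible); m=11: 467 nm (visible); m=12: 430 nm (visible); m=13: 398 nm (visible); m=14: 371 nm (UV).

7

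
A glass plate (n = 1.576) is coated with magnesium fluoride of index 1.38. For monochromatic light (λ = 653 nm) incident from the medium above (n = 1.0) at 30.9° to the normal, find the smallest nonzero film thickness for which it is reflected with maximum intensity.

Ray reflecting at the top interface goes from n = 1.0 toward n = 1.38: a half-wave phase shift.
Ray reflecting at the bottom interface goes from n = 1.38 toward n = 1.576: a half-wave phase shift.
Net: no relative phase inversion (both shifts match).
For strong reflection here: 2 n t cos θ_r = m λ.
Snell's law: 1.0 sin 30.9° = 1.38 sin θ_r → sin θ_r = 0.372, cos θ_r = 0.928.
Minimum nonzero at m = 1: t = λ / (2 n cos θ_r) = 653 / (2 × 1.38 × 0.928) = 255 nm.

255 nm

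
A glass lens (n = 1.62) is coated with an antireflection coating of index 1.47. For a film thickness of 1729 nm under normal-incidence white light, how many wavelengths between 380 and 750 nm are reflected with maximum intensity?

At the upper boundary (n = 1.0 to n = 1.47) the reflected ray undergoes a half-wave phase shift.
At the lower boundary (n = 1.47 to n = 1.62) the reflected ray undergoes a half-wave phase shift.
Zero or two π shifts → no net half-wave offset.
For strong reflection here: 2 n t = m λ.
λ = 2 n t / m = 5083 / m nm.
m=6: 847 nm (IR); m=7: 726 nm (visible); m=8: 635 nm (visible); m=9: 565 nm (visible); m=10: 508 nm (visible); m=11: 462 nm (visible); m=12: 424 nm (visible); m=13: 391 nm (visible); m=14: 363 nm (UV).

7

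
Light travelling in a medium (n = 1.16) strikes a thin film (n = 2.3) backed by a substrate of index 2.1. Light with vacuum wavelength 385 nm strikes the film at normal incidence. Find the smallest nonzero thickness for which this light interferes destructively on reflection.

Ray reflecting at the top interface goes from n = 1.16 toward n = 2.3: a half-wave phase shift.
At the lower boundary (n = 2.3 to n = 2.1) the reflected ray undergoes no phase shift.
The two reflections differ by half a wavelength.
With one net inversion, destructive interference in reflection requires 2 n t = m λ.
The smallest nonzero thickness corresponds to m = 1: t = m λ / (2 n) = 1.00 × 385 / (2 × 2.3) = 83.7 nm.

83.7 nm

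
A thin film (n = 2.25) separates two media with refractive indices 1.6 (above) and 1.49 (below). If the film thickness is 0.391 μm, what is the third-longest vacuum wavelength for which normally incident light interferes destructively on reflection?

587 nm

Top surface (1.6 → 2.25): reflection off a higher-index medium gives a half-wave phase shift.
Ray reflecting at the bottom interface goes from n = 2.25 toward n = 1.49: no phase shift.
The two reflections differ by half a wavelength.
So the condition for destructive reflection is 2 n t = m λ.
λ = 2 n t / m. The third-longest wavelength is m = 3: λ = 2 × 2.25 × 391 / 3.00 = 587 nm.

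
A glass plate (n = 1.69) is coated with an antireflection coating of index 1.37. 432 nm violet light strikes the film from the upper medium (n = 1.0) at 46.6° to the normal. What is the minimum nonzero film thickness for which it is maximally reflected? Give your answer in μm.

0.186 μm

Ray reflecting at the top interface goes from n = 1.0 toward n = 1.37: a half-wave phase shift.
At the lower boundary (n = 1.37 to n = 1.69) the reflected ray undergoes a half-wave phase shift.
Net: no relative phase inversion (both shifts match).
With no net inversion, constructive interference in reflection requires 2 n t cos θ_r = m λ.
Snell's law: 1.0 sin 46.6° = 1.37 sin θ_r → sin θ_r = 0.530, cos θ_r = 0.848.
Minimum nonzero at m = 1: t = λ / (2 n cos θ_r) = 432 / (2 × 1.37 × 0.848) = 186 nm.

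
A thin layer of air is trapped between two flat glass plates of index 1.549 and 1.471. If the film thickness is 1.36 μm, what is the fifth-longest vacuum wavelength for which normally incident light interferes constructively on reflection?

604 nm

Top surface (1.549 → 1.0): reflection off a lower-index medium gives no phase shift.
Ray reflecting at the bottom interface goes from n = 1.0 toward n = 1.471: a half-wave phase shift.
The two reflections differ by half a wavelength.
With one net inversion, constructive interference in reflection requires 2 n t = (m + ½) λ.
λ = 2 n t / (m + ½). The fifth-longest wavelength is m = 4: λ = 2 × 1.0 × 1360 / 4.50 = 604 nm.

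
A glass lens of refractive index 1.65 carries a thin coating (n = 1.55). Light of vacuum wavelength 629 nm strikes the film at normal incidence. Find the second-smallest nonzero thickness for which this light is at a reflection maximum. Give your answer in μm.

0.406 μm

Ray reflecting at the top interface goes from n = 1.0 toward n = 1.55: a half-wave phase shift.
Ray reflecting at the bottom interface goes from n = 1.55 toward n = 1.65: a half-wave phase shift.
Net: no relative phase inversion (both shifts match).
For maximum reflection here: 2 n t = m λ.
The second-smallest nonzero thickness corresponds to m = 2: t = m λ / (2 n) = 2.00 × 629 / (2 × 1.55) = 406 nm.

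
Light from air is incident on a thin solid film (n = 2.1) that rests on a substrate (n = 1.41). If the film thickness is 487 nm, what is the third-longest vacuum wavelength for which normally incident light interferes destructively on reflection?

Ray reflecting at the top interface goes from n = 1.0 toward n = 2.1: a half-wave phase shift.
Ray reflecting at the bottom interface goes from n = 2.1 toward n = 1.41: no phase shift.
Exactly one π shift → a net half-wave offset.
With one net inversion, destructive interference in reflection requires 2 n t = m λ.
λ = 2 n t / m. The third-longest wavelength is m = 3: λ = 2 × 2.1 × 487 / 3.00 = 682 nm.

682 nm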